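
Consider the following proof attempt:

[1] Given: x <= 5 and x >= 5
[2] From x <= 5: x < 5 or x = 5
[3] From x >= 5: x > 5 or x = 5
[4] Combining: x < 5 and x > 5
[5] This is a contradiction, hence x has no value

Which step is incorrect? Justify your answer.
Step 4: Combining: x < 5 and x > 5

Step 4 incorrectly combines the conditions. From x <= 5 and x >= 5, the intersection is x = 5. The error treats the 'or' cases as 'and' requirements. The correct conclusion is that x = 5 is the unique solution, not that no solution exists.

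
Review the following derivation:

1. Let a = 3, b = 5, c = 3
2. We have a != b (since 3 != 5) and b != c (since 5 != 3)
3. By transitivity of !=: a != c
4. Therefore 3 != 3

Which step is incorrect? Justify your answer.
Step 3: By transitivity of !=: a != c

Step 3 incorrectly applies transitivity to the '!=' relation. Transitivity states: if a R b and b R c, then a R c. However, '!=' is not transitive. Counterexample: 3 != 5 and 5 != 3, but 3 = 3 (both equal 3). Transitivity holds for relations like <, <=, =, but not for !=.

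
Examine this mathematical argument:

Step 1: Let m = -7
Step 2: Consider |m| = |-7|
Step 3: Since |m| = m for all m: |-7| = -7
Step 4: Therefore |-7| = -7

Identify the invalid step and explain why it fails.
Step 3: Since |m| = m for all m: |-7| = -7

Step 3 incorrectly states that |m| = m for all m. The correct definition is |m| = m when m >= 0, and |m| = -m when m < 0. Since -7 < 0, we have |-7| = -(-7) = 7, not -7.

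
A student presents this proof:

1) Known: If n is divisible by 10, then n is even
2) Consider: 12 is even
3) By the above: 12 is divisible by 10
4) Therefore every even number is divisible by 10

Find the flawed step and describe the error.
Step 3: By the above: 12 is divisible by 10

Step 3 commits the fallacy of affirming the consequent. The known fact 'divisible by 10 → even' does NOT imply 'even → divisible by 10'. That would be the converse, which is false. For example, 12 is even but 12 ÷ 10 = 1.20, which is not an integer.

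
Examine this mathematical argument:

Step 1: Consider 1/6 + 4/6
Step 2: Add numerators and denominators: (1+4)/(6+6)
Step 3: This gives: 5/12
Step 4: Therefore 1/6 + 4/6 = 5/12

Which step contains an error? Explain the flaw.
Step 2: Add numerators and denominators: (1+4)/(6+6)

Step 2 incorrectly adds fractions by separately adding numerators and denominators. This is wrong. The correct method requires a common denominator: 1/6 + 4/6 = (1×6 + 4×6)/(6×6) = 30/36 = 5/6. The method used gives 5/12, which is different.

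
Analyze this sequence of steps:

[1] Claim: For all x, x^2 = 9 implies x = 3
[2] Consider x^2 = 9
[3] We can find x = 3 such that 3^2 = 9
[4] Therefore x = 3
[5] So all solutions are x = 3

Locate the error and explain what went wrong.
Step 4: Therefore x = 3

Step 4 incorrectly concludes that x = 3 is the only solution. The proof shows that x = 3 is A solution (existence), but does not show it is the ONLY solution (uniqueness). In fact, x = -3 is also a solution since (-3)^2 = 9. Finding one solution doesn't prove there are no others.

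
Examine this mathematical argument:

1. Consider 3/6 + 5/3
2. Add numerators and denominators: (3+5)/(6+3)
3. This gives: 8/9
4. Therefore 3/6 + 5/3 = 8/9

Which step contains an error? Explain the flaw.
Step 2: Add numerators and denominators: (3+5)/(6+3)

Step 2 incorrectly adds fractions by separately adding numerators and denominators. This is wrong. The correct method requires a common denominator: 3/6 + 5/3 = (3×3 + 5×6)/(6×3) = 39/18 = 13/6. The method used gives 8/9, which is different.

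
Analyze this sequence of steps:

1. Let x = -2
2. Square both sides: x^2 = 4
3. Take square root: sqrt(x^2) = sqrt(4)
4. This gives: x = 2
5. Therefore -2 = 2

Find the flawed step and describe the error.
Step 4: This gives: x = 2

Step 4 incorrectly states that sqrt(x^2) = x. The correct identity is sqrt(x^2) = |x|. Since x = -2 < 0, we have sqrt(x^2) = |-2| = 2, not x = -2.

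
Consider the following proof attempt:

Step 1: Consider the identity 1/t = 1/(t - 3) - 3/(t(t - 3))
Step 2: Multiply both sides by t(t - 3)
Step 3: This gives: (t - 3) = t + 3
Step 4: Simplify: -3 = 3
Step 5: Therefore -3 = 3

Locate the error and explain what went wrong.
Step 3: This gives: (t - 3) = t + 3

Step 3 makes a sign error when clearing denominators. Multiplying -3/(t(t - 3)) by t(t - 3) gives -3, not +3. The correct result is (t - 3) = t - 3, which is trivially true, not (t - 3) = t + 3. (Step 1 is a valid identity: 1/(t - 3) - 3/(t(t - 3)) = (t - 3)/(t(t - 3)) = 1/t.)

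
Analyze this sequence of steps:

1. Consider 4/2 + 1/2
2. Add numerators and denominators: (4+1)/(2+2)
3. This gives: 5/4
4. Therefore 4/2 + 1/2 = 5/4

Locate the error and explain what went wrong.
Step 2: Add numerators and denominators: (4+1)/(2+2)

Step 2 incorrectly adds fractions by separately adding numerators and denominators. This is wrong. The correct method requires a common denominator: 4/2 + 1/2 = (4×2 + 1×2)/(2×2) = 10/4 = 5/2. The method used gives 5/4, which is different.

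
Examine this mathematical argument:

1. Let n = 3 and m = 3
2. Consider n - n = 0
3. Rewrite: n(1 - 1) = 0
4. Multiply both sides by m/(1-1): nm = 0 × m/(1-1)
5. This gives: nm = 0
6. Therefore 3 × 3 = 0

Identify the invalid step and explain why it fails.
Step 4: Multiply both sides by m/(1-1): nm = 0 × m/(1-1)

Step 4 multiplies both sides by m/(1-1). However, 1-1 = 0, so this is multiplication by m/0, which is undefined. We cannot multiply by an undefined expression.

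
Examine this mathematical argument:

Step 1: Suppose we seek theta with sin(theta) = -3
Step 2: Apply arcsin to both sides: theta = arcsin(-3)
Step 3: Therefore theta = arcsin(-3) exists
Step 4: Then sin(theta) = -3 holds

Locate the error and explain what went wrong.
Step 2: Apply arcsin to both sides: theta = arcsin(-3)

Step 2 applies arcsin to -3. However, arcsin(x) is only defined for x in [-1, 1] because sin(theta) can only produce values in that range. Since |-3| > 1, arcsin(-3) is undefined. There is no angle whose sine equals -3.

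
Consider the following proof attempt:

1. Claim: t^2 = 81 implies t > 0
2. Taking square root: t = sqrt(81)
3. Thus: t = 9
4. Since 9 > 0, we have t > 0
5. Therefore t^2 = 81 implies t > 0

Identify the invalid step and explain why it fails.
Step 2: Taking square root: t = sqrt(81)

Step 2 takes the square root and assumes the positive root only. The equation t^2 = 81 actually has two solutions: t = 9 and t = -9. The proof silently assumes t > 0 without justification, then uses this assumption to conclude t > 0, which is circular. The counterexample t = -9 shows the claim is false.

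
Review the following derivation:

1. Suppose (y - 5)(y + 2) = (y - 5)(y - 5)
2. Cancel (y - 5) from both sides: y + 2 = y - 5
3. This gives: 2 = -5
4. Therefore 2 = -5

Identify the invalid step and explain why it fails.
Step 2: Cancel (y - 5) from both sides: y + 2 = y - 5

Step 2 cancels (y - 5) from both sides. This is only valid if (y - 5) ≠ 0, i.e., y ≠ 5. When y = 5, both sides equal zero regardless of the other factors. The correct approach requires considering y = 5 as a separate case.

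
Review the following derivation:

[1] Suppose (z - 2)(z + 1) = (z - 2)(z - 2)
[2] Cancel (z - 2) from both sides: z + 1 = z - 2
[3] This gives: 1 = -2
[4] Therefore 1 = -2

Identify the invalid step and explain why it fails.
Step 2: Cancel (z - 2) from both sides: z + 1 = z - 2

Step 2 cancels (z - 2) from both sides. This is only valid if (z - 2) ≠ 0, i.e., z ≠ 2. When z = 2, both sides equal zero regardless of the other factors. The correct approach requires considering z = 2 as a separate case.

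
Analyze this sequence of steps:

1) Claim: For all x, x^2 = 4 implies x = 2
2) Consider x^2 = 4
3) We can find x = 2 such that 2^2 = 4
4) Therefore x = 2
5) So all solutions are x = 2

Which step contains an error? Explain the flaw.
Step 4: Therefore x = 2

Step 4 incorrectly concludes that x = 2 is the only solution. The proof shows that x = 2 is A solution (existence), but does not show it is the ONLY solution (uniqueness). In fact, x = -2 is also a solution since (-2)^2 = 4. Finding one solution doesn't prove there are no others.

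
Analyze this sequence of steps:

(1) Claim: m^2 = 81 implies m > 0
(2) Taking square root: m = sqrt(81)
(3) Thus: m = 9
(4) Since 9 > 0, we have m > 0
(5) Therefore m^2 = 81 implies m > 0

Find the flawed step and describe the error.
Step 2: Taking square root: m = sqrt(81)

Step 2 takes the square root and assumes the positive root only. The equation m^2 = 81 actually has two solutions: m = 9 and m = -9. The proof silently assumes m > 0 without justification, then uses this assumption to conclude m > 0, which is circular. The counterexample m = -9 shows the claim is false.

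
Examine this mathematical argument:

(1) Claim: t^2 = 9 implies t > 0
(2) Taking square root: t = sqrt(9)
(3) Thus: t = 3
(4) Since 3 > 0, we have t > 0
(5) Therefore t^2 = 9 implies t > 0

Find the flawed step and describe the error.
Step 2: Taking square root: t = sqrt(9)

Step 2 takes the square root and assumes the positive root only. The equation t^2 = 9 actually has two solutions: t = 3 and t = -3. The proof silently assumes t > 0 without justification, then uses this assumption to conclude t > 0, which is circular. The counterexample t = -3 shows the claim is false.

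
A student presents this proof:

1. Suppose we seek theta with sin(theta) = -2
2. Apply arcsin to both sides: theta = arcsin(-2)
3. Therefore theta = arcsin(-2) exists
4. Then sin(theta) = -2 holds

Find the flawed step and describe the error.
Step 2: Apply arcsin to both sides: theta = arcsin(-2)

Step 2 applies arcsin to -2. However, arcsin(x) is only defined for x in [-1, 1] because sin(theta) can only produce values in that range. Since |-2| > 1, arcsin(-2) is undefined. There is no angle whose sine equals -2.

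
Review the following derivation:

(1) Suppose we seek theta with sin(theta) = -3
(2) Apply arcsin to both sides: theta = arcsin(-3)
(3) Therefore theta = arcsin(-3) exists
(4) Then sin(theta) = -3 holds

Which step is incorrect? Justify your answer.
Step 2: Apply arcsin to both sides: theta = arcsin(-3)

Step 2 applies arcsin to -3. However, arcsin(x) is only defined for x in [-1, 1] because sin(theta) can only produce values in that range. Since |-3| > 1, arcsin(-3) is undefined. There is no angle whose sine equals -3.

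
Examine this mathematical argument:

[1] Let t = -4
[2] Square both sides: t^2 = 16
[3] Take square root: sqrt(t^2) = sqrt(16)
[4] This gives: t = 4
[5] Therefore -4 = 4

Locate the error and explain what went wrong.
Step 4: This gives: t = 4

Step 4 incorrectly states that sqrt(t^2) = t. The correct identity is sqrt(t^2) = |t|. Since t = -4 < 0, we have sqrt(t^2) = |-4| = 4, not t = -4.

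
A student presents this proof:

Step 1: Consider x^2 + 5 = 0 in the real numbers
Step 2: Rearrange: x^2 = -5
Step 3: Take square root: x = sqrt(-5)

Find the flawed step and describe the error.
Step 3: Take square root: x = sqrt(-5)

Step 3 takes the square root of -5, which is negative. In the real number system, the square root of a negative number is undefined. The equation x^2 + 5 = 0 has no real solutions. Square roots of negative numbers only exist in the complex numbers.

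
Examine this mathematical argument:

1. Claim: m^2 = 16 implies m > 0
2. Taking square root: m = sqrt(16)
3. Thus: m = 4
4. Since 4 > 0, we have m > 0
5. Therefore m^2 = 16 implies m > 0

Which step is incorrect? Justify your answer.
Step 2: Taking square root: m = sqrt(16)

Step 2 takes the square root and assumes the positive root only. The equation m^2 = 16 actually has two solutions: m = 4 and m = -4. The proof silently assumes m > 0 without justification, then uses this assumption to conclude m > 0, which is circular. The counterexample m = -4 shows the claim is false.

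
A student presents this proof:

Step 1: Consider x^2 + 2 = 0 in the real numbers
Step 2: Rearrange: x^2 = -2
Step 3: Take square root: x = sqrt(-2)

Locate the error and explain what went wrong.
Step 3: Take square root: x = sqrt(-2)

Step 3 takes the square root of -2, which is negative. In the real number system, the square root of a negative number is undefined. The equation x^2 + 2 = 0 has no real solutions. Square roots of negative numbers only exist in the complex numbers.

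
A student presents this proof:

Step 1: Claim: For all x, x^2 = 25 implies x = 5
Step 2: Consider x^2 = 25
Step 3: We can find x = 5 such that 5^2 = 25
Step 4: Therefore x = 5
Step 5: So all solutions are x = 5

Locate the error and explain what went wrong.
Step 4: Therefore x = 5

Step 4 incorrectly concludes that x = 5 is the only solution. The proof shows that x = 5 is A solution (existence), but does not show it is the ONLY solution (uniqueness). In fact, x = -5 is also a solution since (-5)^2 = 25. Finding one solution doesn't prove there are no others.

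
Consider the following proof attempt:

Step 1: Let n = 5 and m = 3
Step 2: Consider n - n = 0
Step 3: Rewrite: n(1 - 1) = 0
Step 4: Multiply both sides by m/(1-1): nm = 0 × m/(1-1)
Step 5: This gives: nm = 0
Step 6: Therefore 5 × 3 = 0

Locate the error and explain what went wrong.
Step 4: Multiply both sides by m/(1-1): nm = 0 × m/(1-1)

Step 4 multiplies both sides by m/(1-1). However, 1-1 = 0, so this is multiplication by m/0, which is undefined. We cannot multiply by an undefined expression.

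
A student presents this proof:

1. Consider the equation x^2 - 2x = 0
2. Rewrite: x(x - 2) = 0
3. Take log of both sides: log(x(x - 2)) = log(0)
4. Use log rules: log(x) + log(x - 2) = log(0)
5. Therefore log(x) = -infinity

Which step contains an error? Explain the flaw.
Step 3: Take log of both sides: log(x(x - 2)) = log(0)

Step 3 takes the logarithm of both sides, resulting in log(0) on the right side. The logarithm is only defined for positive numbers; log(0) is undefined (approaches negative infinity). This operation is invalid.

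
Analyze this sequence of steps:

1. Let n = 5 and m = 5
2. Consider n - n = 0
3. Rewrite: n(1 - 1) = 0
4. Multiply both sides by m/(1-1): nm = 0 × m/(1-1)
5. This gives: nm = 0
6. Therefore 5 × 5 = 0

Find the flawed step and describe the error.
Step 4: Multiply both sides by m/(1-1): nm = 0 × m/(1-1)

Step 4 multiplies both sides by m/(1-1). However, 1-1 = 0, so this is multiplication by m/0, which is undefined. We cannot multiply by an undefined expression.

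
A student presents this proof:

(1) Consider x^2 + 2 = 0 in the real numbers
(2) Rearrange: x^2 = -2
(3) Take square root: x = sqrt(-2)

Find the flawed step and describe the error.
Step 3: Take square root: x = sqrt(-2)

Step 3 takes the square root of -2, which is negative. In the real number system, the square root of a negative number is undefined. The equation x^2 + 2 = 0 has no real solutions. Square roots of negative numbers only exist in the complex numbers.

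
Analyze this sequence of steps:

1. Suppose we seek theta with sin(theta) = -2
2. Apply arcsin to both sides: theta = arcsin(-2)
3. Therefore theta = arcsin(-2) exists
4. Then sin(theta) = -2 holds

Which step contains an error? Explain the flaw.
Step 2: Apply arcsin to both sides: theta = arcsin(-2)

Step 2 applies arcsin to -2. However, arcsin(x) is only defined for x in [-1, 1] because sin(theta) can only produce values in that range. Since |-2| > 1, arcsin(-2) is undefined. There is no angle whose sine equals -2.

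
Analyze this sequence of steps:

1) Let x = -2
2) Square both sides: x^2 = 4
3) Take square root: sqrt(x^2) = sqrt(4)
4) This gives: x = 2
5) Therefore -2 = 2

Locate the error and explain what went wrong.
Step 4: This gives: x = 2

Step 4 incorrectly states that sqrt(x^2) = x. The correct identity is sqrt(x^2) = |x|. Since x = -2 < 0, we have sqrt(x^2) = |-2| = 2, not x = -2.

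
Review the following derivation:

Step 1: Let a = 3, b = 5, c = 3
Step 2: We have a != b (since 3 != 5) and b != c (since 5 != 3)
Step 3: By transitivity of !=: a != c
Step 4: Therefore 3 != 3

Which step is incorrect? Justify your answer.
Step 3: By transitivity of !=: a != c

Step 3 incorrectly applies transitivity to the '!=' relation. Transitivity states: if a R b and b R c, then a R c. However, '!=' is not transitive. Counterexample: 3 != 5 and 5 != 3, but 3 = 3 (both equal 3). Transitivity holds for relations like <, <=, =, but not for !=.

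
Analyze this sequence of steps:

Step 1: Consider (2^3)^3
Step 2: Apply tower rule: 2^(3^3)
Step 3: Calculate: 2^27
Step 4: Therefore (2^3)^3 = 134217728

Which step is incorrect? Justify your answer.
Step 2: Apply tower rule: 2^(3^3)

Step 2 incorrectly states that (a^b)^c = a^(b^c). The correct rule is (a^b)^c = a^(b×c). The actual value is (2^3)^3 = 2^9 = 512, not 2^27 = 134217728.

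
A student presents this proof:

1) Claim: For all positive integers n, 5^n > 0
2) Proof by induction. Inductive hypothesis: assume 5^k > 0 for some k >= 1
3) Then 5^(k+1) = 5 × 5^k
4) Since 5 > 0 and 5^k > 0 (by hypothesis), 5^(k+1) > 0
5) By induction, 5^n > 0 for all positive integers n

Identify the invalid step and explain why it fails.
Step 5: By induction, 5^n > 0 for all positive integers n

Step 5 concludes the proof by induction, but no base case was ever established. A valid induction proof requires: (1) a base case proving 5^1 > 0, and (2) an inductive step showing IF 5^k > 0 THEN 5^(k+1) > 0. Steps 2-4 correctly establish the inductive step, but without the base case the conclusion in step 5 does not follow.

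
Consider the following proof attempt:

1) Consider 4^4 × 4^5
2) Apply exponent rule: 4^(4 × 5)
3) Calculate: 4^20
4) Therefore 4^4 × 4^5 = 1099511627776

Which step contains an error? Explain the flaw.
Step 2: Apply exponent rule: 4^(4 × 5)

Step 2 incorrectly states that a^b × a^c = a^(b×c). The correct rule is a^b × a^c = a^(b+c). The actual value is 4^4 × 4^5 = 4^9 = 262144, not 4^20 = 1099511627776.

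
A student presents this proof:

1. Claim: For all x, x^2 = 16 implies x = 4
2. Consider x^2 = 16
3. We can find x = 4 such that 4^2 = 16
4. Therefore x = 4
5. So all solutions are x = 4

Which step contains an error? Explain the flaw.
Step 4: Therefore x = 4

Step 4 incorrectly concludes that x = 4 is the only solution. The proof shows that x = 4 is A solution (existence), but does not show it is the ONLY solution (uniqueness). In fact, x = -4 is also a solution since (-4)^2 = 16. Finding one solution doesn't prove there are no others.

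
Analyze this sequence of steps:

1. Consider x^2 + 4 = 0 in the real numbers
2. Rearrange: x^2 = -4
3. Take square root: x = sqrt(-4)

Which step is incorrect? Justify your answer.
Step 3: Take square root: x = sqrt(-4)

Step 3 takes the square root of -4, which is negative. In the real number system, the square root of a negative number is undefined. The equation x^2 + 4 = 0 has no real solutions. Square roots of negative numbers only exist in the complex numbers.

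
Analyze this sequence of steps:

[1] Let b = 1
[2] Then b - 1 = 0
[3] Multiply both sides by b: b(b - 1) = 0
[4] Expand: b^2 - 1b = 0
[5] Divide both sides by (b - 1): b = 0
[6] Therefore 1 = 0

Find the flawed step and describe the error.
Step 5: Divide both sides by (b - 1): b = 0

Step 5 divides both sides by (b - 1). However, since b = 1, we have (b - 1) = 0. Division by zero is undefined, making this step invalid.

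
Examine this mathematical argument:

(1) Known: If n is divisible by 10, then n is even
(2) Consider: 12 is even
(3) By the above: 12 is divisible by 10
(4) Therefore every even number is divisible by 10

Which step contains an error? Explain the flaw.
Step 3: By the above: 12 is divisible by 10

Step 3 commits the fallacy of affirming the consequent. The known fact 'divisible by 10 → even' does NOT imply 'even → divisible by 10'. That would be the converse, which is false. For example, 12 is even but 12 ÷ 10 = 1.20, which is not an integer.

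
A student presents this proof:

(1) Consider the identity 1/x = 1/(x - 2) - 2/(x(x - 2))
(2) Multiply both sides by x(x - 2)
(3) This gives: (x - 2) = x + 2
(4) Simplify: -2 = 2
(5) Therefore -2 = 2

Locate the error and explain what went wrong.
Step 3: This gives: (x - 2) = x + 2

Step 3 makes a sign error when clearing denominators. Multiplying -2/(x(x - 2)) by x(x - 2) gives -2, not +2. The correct result is (x - 2) = x - 2, which is trivially true, not (x - 2) = x + 2. (Step 1 is a valid identity: 1/(x - 2) - 2/(x(x - 2)) = (x - 2)/(x(x - 2)) = 1/x.)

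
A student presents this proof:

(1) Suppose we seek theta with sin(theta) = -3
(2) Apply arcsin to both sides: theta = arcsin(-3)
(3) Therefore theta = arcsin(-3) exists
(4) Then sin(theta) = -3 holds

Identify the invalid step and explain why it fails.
Step 2: Apply arcsin to both sides: theta = arcsin(-3)

Step 2 applies arcsin to -3. However, arcsin(x) is only defined for x in [-1, 1] because sin(theta) can only produce values in that range. Since |-3| > 1, arcsin(-3) is undefined. There is no angle whose sine equals -3.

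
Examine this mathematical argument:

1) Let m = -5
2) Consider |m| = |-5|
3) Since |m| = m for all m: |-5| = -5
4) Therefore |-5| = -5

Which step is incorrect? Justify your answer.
Step 3: Since |m| = m for all m: |-5| = -5

Step 3 incorrectly states that |m| = m for all m. The correct definition is |m| = m when m >= 0, and |m| = -m when m < 0. Since -5 < 0, we have |-5| = -(-5) = 5, not -5.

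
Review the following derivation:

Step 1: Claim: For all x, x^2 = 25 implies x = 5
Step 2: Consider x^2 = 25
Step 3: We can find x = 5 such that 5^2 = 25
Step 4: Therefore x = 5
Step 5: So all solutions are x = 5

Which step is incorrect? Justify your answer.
Step 4: Therefore x = 5

Step 4 incorrectly concludes that x = 5 is the only solution. The proof shows that x = 5 is A solution (existence), but does not show it is the ONLY solution (uniqueness). In fact, x = -5 is also a solution since (-5)^2 = 25. Finding one solution doesn't prove there are no others.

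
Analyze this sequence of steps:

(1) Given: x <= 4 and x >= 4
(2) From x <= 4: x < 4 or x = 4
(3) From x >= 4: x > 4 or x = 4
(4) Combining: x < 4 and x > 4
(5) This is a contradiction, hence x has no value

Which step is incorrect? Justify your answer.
Step 4: Combining: x < 4 and x > 4

Step 4 incorrectly combines the conditions. From x <= 4 and x >= 4, the intersection is x = 4. The error treats the 'or' cases as 'and' requirements. The correct conclusion is that x = 4 is the unique solution, not that no solution exists.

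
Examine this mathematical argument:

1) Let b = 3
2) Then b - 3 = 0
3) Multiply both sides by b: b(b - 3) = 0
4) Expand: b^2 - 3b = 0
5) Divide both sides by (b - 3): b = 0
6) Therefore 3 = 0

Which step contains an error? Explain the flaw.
Step 5: Divide both sides by (b - 3): b = 0

Step 5 divides both sides by (b - 3). However, since b = 3, we have (b - 3) = 0. Division by zero is undefined, making this step invalid.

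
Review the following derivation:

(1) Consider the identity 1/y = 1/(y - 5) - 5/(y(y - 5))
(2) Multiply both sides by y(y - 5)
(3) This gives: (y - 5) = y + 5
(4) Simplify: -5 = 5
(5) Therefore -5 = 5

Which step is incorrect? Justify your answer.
Step 3: This gives: (y - 5) = y + 5

Step 3 makes a sign error when clearing denominators. Multiplying -5/(y(y - 5)) by y(y - 5) gives -5, not +5. The correct result is (y - 5) = y - 5, which is trivially true, not (y - 5) = y + 5. (Step 1 is a valid identity: 1/(y - 5) - 5/(y(y - 5)) = (y - 5)/(y(y - 5)) = 1/y.)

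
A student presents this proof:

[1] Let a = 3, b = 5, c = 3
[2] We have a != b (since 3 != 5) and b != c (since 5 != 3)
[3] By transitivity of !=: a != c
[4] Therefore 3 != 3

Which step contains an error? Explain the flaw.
Step 3: By transitivity of !=: a != c

Step 3 incorrectly applies transitivity to the '!=' relation. Transitivity states: if a R b and b R c, then a R c. However, '!=' is not transitive. Counterexample: 3 != 5 and 5 != 3, but 3 = 3 (both equal 3). Transitivity holds for relations like <, <=, =, but not for !=.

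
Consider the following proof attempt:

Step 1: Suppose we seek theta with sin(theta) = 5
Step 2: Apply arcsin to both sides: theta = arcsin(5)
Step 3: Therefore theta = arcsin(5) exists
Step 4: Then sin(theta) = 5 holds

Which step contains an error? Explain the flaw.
Step 2: Apply arcsin to both sides: theta = arcsin(5)

Step 2 applies arcsin to 5. However, arcsin(x) is only defined for x in [-1, 1] because sin(theta) can only produce values in that range. Since |5| > 1, arcsin(5) is undefined. There is no angle whose sine equals 5.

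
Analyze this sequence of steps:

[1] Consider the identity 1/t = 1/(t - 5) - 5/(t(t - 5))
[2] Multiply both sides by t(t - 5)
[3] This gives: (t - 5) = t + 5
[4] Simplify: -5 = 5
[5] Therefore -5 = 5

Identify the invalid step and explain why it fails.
Step 3: This gives: (t - 5) = t + 5

Step 3 makes a sign error when clearing denominators. Multiplying -5/(t(t - 5)) by t(t - 5) gives -5, not +5. The correct result is (t - 5) = t - 5, which is trivially true, not (t - 5) = t + 5. (Step 1 is a valid identity: 1/(t - 5) - 5/(t(t - 5)) = (t - 5)/(t(t - 5)) = 1/t.)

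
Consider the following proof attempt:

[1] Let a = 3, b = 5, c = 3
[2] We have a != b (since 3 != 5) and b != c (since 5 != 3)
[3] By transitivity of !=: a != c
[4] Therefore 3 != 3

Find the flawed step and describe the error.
Step 3: By transitivity of !=: a != c

Step 3 incorrectly applies transitivity to the '!=' relation. Transitivity states: if a R b and b R c, then a R c. However, '!=' is not transitive. Counterexample: 3 != 5 and 5 != 3, but 3 = 3 (both equal 3). Transitivity holds for relations like <, <=, =, but not for !=.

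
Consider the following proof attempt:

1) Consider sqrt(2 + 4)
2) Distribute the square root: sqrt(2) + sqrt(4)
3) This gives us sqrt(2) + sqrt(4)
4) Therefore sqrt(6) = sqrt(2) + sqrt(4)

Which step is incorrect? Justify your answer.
Step 2: Distribute the square root: sqrt(2) + sqrt(4)

Step 2 incorrectly 'distributes' the square root over addition. The square root function does not distribute: sqrt(a + b) ≠ sqrt(a) + sqrt(b). In fact, sqrt(2 + 4) = sqrt(6) ≈ 2.4495, while sqrt(2) + sqrt(4) ≈ 3.4142.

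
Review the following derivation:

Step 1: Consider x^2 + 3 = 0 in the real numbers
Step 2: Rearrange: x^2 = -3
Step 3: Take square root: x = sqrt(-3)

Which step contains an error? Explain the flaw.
Step 3: Take square root: x = sqrt(-3)

Step 3 takes the square root of -3, which is negative. In the real number system, the square root of a negative number is undefined. The equation x^2 + 3 = 0 has no real solutions. Square roots of negative numbers only exist in the complex numbers.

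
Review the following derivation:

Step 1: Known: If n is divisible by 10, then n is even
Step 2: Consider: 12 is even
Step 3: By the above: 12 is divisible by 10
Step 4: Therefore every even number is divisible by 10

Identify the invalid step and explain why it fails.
Step 3: By the above: 12 is divisible by 10

Step 3 commits the fallacy of affirming the consequent. The known fact 'divisible by 10 → even' does NOT imply 'even → divisible by 10'. That would be the converse, which is false. For example, 12 is even but 12 ÷ 10 = 1.20, which is not an integer.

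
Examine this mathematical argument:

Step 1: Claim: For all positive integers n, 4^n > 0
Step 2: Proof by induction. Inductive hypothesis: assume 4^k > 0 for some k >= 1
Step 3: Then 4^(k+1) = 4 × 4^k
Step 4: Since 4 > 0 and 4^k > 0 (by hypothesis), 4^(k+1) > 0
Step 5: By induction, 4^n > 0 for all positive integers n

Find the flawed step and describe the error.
Step 5: By induction, 4^n > 0 for all positive integers n

Step 5 concludes the proof by induction, but no base case was ever established. A valid induction proof requires: (1) a base case proving 4^1 > 0, and (2) an inductive step showing IF 4^k > 0 THEN 4^(k+1) > 0. Steps 2-4 correctly establish the inductive step, but without the base case the conclusion in step 5 does not follow.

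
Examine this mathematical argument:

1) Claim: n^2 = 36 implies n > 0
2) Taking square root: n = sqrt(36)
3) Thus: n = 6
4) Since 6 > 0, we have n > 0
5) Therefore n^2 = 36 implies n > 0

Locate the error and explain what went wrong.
Step 2: Taking square root: n = sqrt(36)

Step 2 takes the square root and assumes the positive root only. The equation n^2 = 36 actually has two solutions: n = 6 and n = -6. The proof silently assumes n > 0 without justification, then uses this assumption to conclude n > 0, which is circular. The counterexample n = -6 shows the claim is false.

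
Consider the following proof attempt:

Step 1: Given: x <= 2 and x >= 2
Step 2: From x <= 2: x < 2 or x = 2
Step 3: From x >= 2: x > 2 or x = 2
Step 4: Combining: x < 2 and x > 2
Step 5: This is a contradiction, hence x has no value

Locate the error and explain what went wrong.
Step 4: Combining: x < 2 and x > 2

Step 4 incorrectly combines the conditions. From x <= 2 and x >= 2, the intersection is x = 2. The error treats the 'or' cases as 'and' requirements. The correct conclusion is that x = 2 is the unique solution, not that no solution exists.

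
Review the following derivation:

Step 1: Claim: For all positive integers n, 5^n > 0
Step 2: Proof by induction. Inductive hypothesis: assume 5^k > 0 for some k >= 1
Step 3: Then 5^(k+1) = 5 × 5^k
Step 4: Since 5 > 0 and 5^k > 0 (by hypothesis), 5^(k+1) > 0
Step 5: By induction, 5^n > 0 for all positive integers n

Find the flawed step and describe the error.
Step 5: By induction, 5^n > 0 for all positive integers n

Step 5 concludes the proof by induction, but no base case was ever established. A valid induction proof requires: (1) a base case proving 5^1 > 0, and (2) an inductive step showing IF 5^k > 0 THEN 5^(k+1) > 0. Steps 2-4 correctly establish the inductive step, but without the base case the conclusion in step 5 does not follow.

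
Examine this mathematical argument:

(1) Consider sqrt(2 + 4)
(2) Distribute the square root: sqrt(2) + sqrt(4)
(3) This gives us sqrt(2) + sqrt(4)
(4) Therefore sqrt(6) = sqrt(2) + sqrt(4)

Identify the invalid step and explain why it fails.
Step 2: Distribute the square root: sqrt(2) + sqrt(4)

Step 2 incorrectly 'distributes' the square root over addition. The square root function does not distribute: sqrt(a + b) ≠ sqrt(a) + sqrt(b). In fact, sqrt(2 + 4) = sqrt(6) ≈ 2.4495, while sqrt(2) + sqrt(4) ≈ 3.4142.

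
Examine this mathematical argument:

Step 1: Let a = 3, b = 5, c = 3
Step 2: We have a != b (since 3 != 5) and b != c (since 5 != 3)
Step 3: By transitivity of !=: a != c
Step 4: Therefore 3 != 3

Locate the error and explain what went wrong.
Step 3: By transitivity of !=: a != c

Step 3 incorrectly applies transitivity to the '!=' relation. Transitivity states: if a R b and b R c, then a R c. However, '!=' is not transitive. Counterexample: 3 != 5 and 5 != 3, but 3 = 3 (both equal 3). Transitivity holds for relations like <, <=, =, but not for !=.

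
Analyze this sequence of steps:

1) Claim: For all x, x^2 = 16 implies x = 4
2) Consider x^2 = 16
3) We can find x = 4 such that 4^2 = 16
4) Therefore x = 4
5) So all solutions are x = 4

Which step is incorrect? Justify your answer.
Step 4: Therefore x = 4

Step 4 incorrectly concludes that x = 4 is the only solution. The proof shows that x = 4 is A solution (existence), but does not show it is the ONLY solution (uniqueness). In fact, x = -4 is also a solution since (-4)^2 = 16. Finding one solution doesn't prove there are no others.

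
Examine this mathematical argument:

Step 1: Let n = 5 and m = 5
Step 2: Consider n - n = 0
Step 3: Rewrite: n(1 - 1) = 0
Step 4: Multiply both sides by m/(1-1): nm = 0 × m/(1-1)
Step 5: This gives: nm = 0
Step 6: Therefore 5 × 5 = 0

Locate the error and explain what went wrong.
Step 4: Multiply both sides by m/(1-1): nm = 0 × m/(1-1)

Step 4 multiplies both sides by m/(1-1). However, 1-1 = 0, so this is multiplication by m/0, which is undefined. We cannot multiply by an undefined expression.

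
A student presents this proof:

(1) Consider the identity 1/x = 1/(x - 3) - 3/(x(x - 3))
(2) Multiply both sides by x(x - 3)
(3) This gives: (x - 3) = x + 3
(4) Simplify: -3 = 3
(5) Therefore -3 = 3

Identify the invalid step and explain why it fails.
Step 3: This gives: (x - 3) = x + 3

Step 3 makes a sign error when clearing denominators. Multiplying -3/(x(x - 3)) by x(x - 3) gives -3, not +3. The correct result is (x - 3) = x - 3, which is trivially true, not (x - 3) = x + 3. (Step 1 is a valid identity: 1/(x - 3) - 3/(x(x - 3)) = (x - 3)/(x(x - 3)) = 1/x.)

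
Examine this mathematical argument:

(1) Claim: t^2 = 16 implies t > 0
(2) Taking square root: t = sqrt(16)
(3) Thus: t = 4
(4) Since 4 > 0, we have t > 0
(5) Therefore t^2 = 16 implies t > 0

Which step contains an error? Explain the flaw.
Step 2: Taking square root: t = sqrt(16)

Step 2 takes the square root and assumes the positive root only. The equation t^2 = 16 actually has two solutions: t = 4 and t = -4. The proof silently assumes t > 0 without justification, then uses this assumption to conclude t > 0, which is circular. The counterexample t = -4 shows the claim is false.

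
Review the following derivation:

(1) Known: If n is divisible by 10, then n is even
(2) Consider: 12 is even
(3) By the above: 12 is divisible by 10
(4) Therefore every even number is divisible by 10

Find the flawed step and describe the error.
Step 3: By the above: 12 is divisible by 10

Step 3 commits the fallacy of affirming the consequent. The known fact 'divisible by 10 → even' does NOT imply 'even → divisible by 10'. That would be the converse, which is false. For example, 12 is even but 12 ÷ 10 = 1.20, which is not an integer.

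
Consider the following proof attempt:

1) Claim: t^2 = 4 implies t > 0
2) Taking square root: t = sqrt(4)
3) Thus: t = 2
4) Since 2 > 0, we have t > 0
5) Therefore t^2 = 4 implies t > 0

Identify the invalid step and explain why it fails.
Step 2: Taking square root: t = sqrt(4)

Step 2 takes the square root and assumes the positive root only. The equation t^2 = 4 actually has two solutions: t = 2 and t = -2. The proof silently assumes t > 0 without justification, then uses this assumption to conclude t > 0, which is circular. The counterexample t = -2 shows the claim is false.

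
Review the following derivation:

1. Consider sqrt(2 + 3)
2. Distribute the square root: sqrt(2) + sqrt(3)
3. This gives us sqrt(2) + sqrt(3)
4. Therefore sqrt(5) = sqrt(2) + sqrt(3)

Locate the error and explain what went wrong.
Step 2: Distribute the square root: sqrt(2) + sqrt(3)

Step 2 incorrectly 'distributes' the square root over addition. The square root function does not distribute: sqrt(a + b) ≠ sqrt(a) + sqrt(b). In fact, sqrt(2 + 3) = sqrt(5) ≈ 2.2361, while sqrt(2) + sqrt(3) ≈ 3.1463.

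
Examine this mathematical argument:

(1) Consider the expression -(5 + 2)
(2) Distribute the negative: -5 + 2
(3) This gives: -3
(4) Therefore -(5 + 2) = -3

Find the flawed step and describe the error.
Step 2: Distribute the negative: -5 + 2

Step 2 incorrectly distributes the negative sign. The correct distribution is -(5 + 2) = -5 - 2 = -7. The negative must be applied to both terms, not just the first. The error treats -(5 + 2) as -5 + 2, which equals -3 instead of -7.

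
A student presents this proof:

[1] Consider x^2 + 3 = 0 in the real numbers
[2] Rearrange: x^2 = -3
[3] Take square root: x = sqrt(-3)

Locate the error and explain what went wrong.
Step 3: Take square root: x = sqrt(-3)

Step 3 takes the square root of -3, which is negative. In the real number system, the square root of a negative number is undefined. The equation x^2 + 3 = 0 has no real solutions. Square roots of negative numbers only exist in the complex numbers.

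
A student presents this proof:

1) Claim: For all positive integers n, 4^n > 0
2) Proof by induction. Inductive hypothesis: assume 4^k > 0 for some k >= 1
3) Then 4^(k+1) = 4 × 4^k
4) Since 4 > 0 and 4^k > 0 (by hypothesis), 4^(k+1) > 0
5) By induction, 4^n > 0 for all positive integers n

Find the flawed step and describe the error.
Step 5: By induction, 4^n > 0 for all positive integers n

Step 5 concludes the proof by induction, but no base case was ever established. A valid induction proof requires: (1) a base case proving 4^1 > 0, and (2) an inductive step showing IF 4^k > 0 THEN 4^(k+1) > 0. Steps 2-4 correctly establish the inductive step, but without the base case the conclusion in step 5 does not follow.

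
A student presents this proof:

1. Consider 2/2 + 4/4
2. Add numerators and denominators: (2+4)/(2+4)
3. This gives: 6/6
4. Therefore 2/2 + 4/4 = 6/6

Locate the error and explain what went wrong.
Step 2: Add numerators and denominators: (2+4)/(2+4)

Step 2 incorrectly adds fractions by separately adding numerators and denominators. This is wrong. The correct method requires a common denominator: 2/2 + 4/4 = (2×4 + 4×2)/(2×4) = 16/8 = 2. The method used gives 6/6, which is different.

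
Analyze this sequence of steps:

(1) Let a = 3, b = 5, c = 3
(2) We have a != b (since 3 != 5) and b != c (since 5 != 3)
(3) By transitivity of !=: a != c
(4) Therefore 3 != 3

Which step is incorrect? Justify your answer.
Step 3: By transitivity of !=: a != c

Step 3 incorrectly applies transitivity to the '!=' relation. Transitivity states: if a R b and b R c, then a R c. However, '!=' is not transitive. Counterexample: 3 != 5 and 5 != 3, but 3 = 3 (both equal 3). Transitivity holds for relations like <, <=, =, but not for !=.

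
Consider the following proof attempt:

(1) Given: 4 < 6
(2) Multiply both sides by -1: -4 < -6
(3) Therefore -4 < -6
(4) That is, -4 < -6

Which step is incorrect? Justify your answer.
Step 2: Multiply both sides by -1: -4 < -6

Step 2 multiplies both sides by -1 but fails to reverse the inequality sign. When multiplying (or dividing) an inequality by a negative number, the direction must be reversed. Since 4 < 6, we should get -4 > -6, i.e., -4 > -6.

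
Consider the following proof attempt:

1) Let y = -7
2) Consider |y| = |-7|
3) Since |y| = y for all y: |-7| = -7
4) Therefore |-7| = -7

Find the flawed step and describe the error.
Step 3: Since |y| = y for all y: |-7| = -7

Step 3 incorrectly states that |y| = y for all y. The correct definition is |y| = y when y >= 0, and |y| = -y when y < 0. Since -7 < 0, we have |-7| = -(-7) = 7, not -7.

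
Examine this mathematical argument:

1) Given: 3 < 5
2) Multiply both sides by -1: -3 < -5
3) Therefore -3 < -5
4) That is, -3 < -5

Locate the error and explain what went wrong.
Step 2: Multiply both sides by -1: -3 < -5

Step 2 multiplies both sides by -1 but fails to reverse the inequality sign. When multiplying (or dividing) an inequality by a negative number, the direction must be reversed. Since 3 < 5, we should get -3 > -5, i.e., -3 > -5.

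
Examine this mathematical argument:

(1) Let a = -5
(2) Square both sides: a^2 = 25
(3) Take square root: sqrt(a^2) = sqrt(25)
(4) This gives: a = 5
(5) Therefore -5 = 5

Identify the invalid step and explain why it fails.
Step 4: This gives: a = 5

Step 4 incorrectly states that sqrt(a^2) = a. The correct identity is sqrt(a^2) = |a|. Since a = -5 < 0, we have sqrt(a^2) = |-5| = 5, not a = -5.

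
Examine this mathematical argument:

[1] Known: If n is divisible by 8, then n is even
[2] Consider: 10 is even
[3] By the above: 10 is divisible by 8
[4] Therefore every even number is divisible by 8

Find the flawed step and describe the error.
Step 3: By the above: 10 is divisible by 8

Step 3 commits the fallacy of affirming the consequent. The known fact 'divisible by 8 → even' does NOT imply 'even → divisible by 8'. That would be the converse, which is false. For example, 10 is even but 10 ÷ 8 = 1.25, which is not an integer.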